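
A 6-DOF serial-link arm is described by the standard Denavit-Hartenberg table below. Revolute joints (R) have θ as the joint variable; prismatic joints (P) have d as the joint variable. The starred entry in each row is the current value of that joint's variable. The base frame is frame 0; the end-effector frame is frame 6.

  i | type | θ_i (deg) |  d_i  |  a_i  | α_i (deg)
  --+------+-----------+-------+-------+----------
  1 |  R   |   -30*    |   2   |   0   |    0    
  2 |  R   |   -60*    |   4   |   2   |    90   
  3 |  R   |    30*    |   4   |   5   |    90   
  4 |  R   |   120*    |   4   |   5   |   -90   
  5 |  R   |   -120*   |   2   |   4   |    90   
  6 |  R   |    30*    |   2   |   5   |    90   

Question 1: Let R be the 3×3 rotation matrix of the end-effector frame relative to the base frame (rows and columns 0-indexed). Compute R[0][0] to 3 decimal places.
0.625

End-effector x-axis (col 0 of R) = (0.6250,-0.1875,-0.7578)
R[0][0] = 0.6250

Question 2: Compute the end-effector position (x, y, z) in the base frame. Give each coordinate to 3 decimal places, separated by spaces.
after link 1: o_1 = (0.0000, 0.0000, 2.0000)
after link 2: o_2 = (0.0000, -2.0000, 6.0000)
after link 3: o_3 = (-4.0000, -6.3301, 8.5000)
after link 4: o_4 = (-8.3301, -6.1651, 3.7859)
after link 5: o_5 = (-5.5981, -7.2631, 0.4199)
after link 6: o_6 = (-0.9731, -8.4506, -2.0700)

-0.973 -8.451 -2.070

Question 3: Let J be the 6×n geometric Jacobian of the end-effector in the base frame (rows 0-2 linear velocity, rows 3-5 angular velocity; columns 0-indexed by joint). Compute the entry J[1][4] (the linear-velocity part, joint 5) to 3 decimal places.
-0.258

axis z_4 = (0.5000,0.7500,-0.4330); lever o_n−o_4 = (7.3571,-2.2856,-5.8558)
cross product → J_v[:, 4] = (-5.3816,-0.2578,-6.6606)
J_ω[:, 4] = z_4
entry J[1][4] = -0.2578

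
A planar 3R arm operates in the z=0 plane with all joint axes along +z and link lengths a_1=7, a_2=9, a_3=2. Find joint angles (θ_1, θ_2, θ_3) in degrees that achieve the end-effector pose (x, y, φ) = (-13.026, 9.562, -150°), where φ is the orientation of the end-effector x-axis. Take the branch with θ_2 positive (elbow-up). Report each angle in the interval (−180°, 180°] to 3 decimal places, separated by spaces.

wrist centre = target − a_3·(cos φ, sin φ) = (-11.2939, 10.5620)
cos θ_2 = (239.1091−7²−9²)/(2·7·9) = 0.8659; θ_2 = 30.0092° (elbow-up)
β = atan2(10.5620,-11.2939) = 136.9181°; ψ = atan2(4.5012,14.7935) = 16.9235°
θ_1 = β − ψ = 119.9946°
θ_3 = φ − θ_1 − θ_2 = 59.9963° (wrapped to (-180°,180°])

119.995 30.009 59.996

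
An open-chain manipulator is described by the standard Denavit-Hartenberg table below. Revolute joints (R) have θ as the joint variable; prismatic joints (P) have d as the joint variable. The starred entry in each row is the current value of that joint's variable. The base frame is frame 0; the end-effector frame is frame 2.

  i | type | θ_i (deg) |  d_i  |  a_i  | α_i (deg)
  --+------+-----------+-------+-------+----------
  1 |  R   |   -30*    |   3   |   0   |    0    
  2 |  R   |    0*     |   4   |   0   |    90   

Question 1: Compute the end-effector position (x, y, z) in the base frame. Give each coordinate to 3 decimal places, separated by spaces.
after link 1: o_1 = (0.0000, 0.0000, 3.0000)
after link 2: o_2 = (0.0000, 0.0000, 7.0000)

0.000 0.000 7.000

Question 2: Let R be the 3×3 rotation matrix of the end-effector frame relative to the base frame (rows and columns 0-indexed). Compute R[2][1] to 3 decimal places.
End-effector y-axis (col 1 of R) = (0.0000,0.0000,1.0000)
R[2][1] = 1.0000

1.000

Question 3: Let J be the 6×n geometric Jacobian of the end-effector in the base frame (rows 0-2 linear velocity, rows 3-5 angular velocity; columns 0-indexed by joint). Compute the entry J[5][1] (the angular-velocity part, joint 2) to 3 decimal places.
axis z_1 = (0.0000,0.0000,1.0000); lever o_n−o_1 = (0.0000,0.0000,4.0000)
cross product → J_v[:, 1] = (0.0000,0.0000,0.0000)
J_ω[:, 1] = z_1
entry J[5][1] = 1.0000

1.000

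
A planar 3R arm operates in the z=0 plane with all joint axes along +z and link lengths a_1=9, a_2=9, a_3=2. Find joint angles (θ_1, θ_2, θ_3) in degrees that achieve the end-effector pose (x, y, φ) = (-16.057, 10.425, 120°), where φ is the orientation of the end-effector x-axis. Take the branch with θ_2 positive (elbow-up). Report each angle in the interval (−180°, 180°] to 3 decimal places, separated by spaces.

wrist centre = target − a_3·(cos φ, sin φ) = (-15.0570, 8.6929)
cos θ_2 = (302.2806−9²−9²)/(2·9·9) = 0.8659; θ_2 = 30.0110° (elbow-up)
β = atan2(8.6929,-15.0570) = 150.0006°; ψ = atan2(4.5015,16.7934) = 15.0055°
θ_1 = β − ψ = 134.9951°
θ_3 = φ − θ_1 − θ_2 = -45.0061° (wrapped to (-180°,180°])

134.995 30.011 -45.006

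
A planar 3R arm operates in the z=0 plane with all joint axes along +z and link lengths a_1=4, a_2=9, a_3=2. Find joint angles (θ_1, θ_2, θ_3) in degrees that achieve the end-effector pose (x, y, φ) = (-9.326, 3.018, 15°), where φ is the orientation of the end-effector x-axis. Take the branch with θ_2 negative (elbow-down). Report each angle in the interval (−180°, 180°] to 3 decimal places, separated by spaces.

wrist centre = target − a_3·(cos φ, sin φ) = (-11.2579, 2.5004)
cos θ_2 = (132.9910−4²−9²)/(2·4·9) = 0.4999; θ_2 = -60.0082° (elbow-down)
β = atan2(2.5004,-11.2579) = 167.4779°; ψ = atan2(-7.7949,8.4989) = -42.5260°
θ_1 = β − ψ = 210.0039°
θ_3 = φ − θ_1 − θ_2 = -134.9956° (wrapped to (-180°,180°])

-149.996 -60.008 -134.996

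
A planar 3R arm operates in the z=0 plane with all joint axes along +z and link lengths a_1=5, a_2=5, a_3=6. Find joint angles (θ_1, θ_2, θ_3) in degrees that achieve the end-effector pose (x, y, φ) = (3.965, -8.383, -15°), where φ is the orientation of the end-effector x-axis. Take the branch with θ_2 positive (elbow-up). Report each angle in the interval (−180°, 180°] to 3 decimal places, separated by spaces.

-150.003 89.999 45.004

wrist centre = target − a_3·(cos φ, sin φ) = (-1.8306, -6.8301)
cos θ_2 = (50.0010−5²−5²)/(2·5·5) = 0.0000; θ_2 = 89.9989° (elbow-up)
β = atan2(-6.8301,-1.8306) = -105.0034°; ψ = atan2(5.0000,5.0001) = 44.9994°
θ_1 = β − ψ = -150.0029°
θ_3 = φ − θ_1 − θ_2 = 45.0040° (wrapped to (-180°,180°])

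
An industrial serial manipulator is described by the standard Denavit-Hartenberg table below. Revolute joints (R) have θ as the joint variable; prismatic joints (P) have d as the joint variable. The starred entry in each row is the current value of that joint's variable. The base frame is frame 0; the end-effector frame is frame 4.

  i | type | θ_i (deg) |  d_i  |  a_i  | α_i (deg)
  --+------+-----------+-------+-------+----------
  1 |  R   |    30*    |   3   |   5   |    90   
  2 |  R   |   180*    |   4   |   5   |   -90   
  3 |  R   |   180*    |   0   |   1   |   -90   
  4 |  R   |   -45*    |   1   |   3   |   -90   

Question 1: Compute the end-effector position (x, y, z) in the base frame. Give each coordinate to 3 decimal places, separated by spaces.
after link 1: o_1 = (4.3301, 2.5000, 3.0000)
after link 2: o_2 = (2.0000, -3.4641, 3.0000)
after link 3: o_3 = (2.8660, -2.9641, 3.0000)
after link 4: o_4 = (5.2031, -2.7695, 0.8787)

5.203 -2.769 0.879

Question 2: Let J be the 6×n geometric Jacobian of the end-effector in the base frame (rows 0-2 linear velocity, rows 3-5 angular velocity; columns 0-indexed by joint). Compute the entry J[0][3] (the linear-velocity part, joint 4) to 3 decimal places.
axis z_3 = (0.5000,-0.8660,0.0000); lever o_n−o_3 = (2.3371,0.1946,-2.1213)
cross product → J_v[:, 3] = (1.8371,1.0607,2.1213)
J_ω[:, 3] = z_3
entry J[0][3] = 1.8371

1.837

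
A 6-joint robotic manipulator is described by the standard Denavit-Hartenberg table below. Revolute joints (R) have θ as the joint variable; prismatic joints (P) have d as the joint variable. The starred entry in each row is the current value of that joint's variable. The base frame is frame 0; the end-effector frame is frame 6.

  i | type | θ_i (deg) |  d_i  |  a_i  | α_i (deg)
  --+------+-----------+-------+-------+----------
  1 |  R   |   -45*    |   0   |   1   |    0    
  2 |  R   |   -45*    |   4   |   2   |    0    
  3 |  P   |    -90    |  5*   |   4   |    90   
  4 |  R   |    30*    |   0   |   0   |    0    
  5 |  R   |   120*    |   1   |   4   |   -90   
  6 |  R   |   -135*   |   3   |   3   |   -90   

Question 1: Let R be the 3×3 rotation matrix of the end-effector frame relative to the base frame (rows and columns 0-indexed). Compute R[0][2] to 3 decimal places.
End-effector z-axis (col 2 of R) = (0.6124,0.7071,0.3536)
R[0][2] = 0.6124

0.612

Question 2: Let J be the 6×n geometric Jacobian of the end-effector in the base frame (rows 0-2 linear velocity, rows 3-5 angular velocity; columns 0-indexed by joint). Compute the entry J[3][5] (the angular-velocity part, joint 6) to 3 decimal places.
0.500

axis z_5 = (0.5000,0.0000,-0.8660); lever o_n−o_5 = (-0.3371,2.1213,-3.6587)
cross product → J_v[:, 5] = (1.8371,2.1213,1.0607)
J_ω[:, 5] = z_5
entry J[3][5] = 0.5000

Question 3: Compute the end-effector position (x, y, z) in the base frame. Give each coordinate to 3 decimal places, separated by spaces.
-0.166 0.414 7.341

after link 1: o_1 = (0.7071, -0.7071, 0.0000)
after link 2: o_2 = (0.7071, -2.7071, 4.0000)
after link 3: o_3 = (-3.2929, -2.7071, 9.0000)
after link 4: o_4 = (-3.2929, -2.7071, 9.0000)
after link 5: o_5 = (0.1712, -1.7071, 11.0000)
after link 6: o_6 = (-0.1659, 0.4142, 7.3413)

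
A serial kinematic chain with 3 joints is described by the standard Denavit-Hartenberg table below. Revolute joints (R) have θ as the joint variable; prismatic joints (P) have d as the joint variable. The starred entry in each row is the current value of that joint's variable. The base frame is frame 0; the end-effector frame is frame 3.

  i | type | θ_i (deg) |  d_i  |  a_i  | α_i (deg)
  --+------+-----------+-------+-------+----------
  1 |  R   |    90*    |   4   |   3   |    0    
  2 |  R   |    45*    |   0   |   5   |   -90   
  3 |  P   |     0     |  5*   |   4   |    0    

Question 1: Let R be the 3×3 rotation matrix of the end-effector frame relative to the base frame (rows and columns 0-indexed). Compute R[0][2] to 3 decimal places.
End-effector z-axis (col 2 of R) = (-0.7071,-0.7071,0.0000)
R[0][2] = -0.7071

-0.707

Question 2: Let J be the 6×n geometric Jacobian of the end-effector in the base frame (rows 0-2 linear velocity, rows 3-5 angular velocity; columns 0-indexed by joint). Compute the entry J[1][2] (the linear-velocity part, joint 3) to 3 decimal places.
prismatic axis z_2 = (-0.7071,-0.7071,0.0000)
J_v[:, 2] = z_2; J_ω[:, 2] = (0,0,0)
entry J[1][2] = -0.7071

-0.707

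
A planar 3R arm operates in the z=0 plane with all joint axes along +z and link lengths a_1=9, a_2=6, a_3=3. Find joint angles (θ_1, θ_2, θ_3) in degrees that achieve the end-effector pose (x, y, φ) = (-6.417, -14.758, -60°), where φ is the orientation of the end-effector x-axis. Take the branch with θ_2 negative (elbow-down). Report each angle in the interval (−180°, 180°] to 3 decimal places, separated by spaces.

-111.140 -29.987 81.127

wrist centre = target − a_3·(cos φ, sin φ) = (-7.9170, -12.1599)
cos θ_2 = (210.5426−9²−6²)/(2·9·6) = 0.8661; θ_2 = -29.9874° (elbow-down)
β = atan2(-12.1599,-7.9170) = -123.0671°; ψ = atan2(-2.9989,14.1968) = -11.9275°
θ_1 = β − ψ = -111.1396°
θ_3 = φ − θ_1 − θ_2 = 81.1269° (wrapped to (-180°,180°])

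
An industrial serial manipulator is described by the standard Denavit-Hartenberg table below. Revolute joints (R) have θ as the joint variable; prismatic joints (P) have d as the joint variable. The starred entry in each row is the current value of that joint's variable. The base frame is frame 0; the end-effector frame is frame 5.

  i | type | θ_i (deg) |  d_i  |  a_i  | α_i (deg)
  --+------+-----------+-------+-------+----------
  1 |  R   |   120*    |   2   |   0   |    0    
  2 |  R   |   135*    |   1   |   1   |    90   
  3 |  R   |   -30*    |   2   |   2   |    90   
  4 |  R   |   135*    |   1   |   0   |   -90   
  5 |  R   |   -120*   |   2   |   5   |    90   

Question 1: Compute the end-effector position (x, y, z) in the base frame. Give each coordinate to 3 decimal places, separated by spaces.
1.045 -0.666 -2.793

after link 1: o_1 = (0.0000, 0.0000, 2.0000)
after link 2: o_2 = (-0.2588, -0.9659, 3.0000)
after link 3: o_3 = (-2.6390, -2.1213, 2.0000)
after link 4: o_4 = (-2.5095, -1.6384, 1.1340)
after link 5: o_5 = (1.0451, -0.6664, -2.7928)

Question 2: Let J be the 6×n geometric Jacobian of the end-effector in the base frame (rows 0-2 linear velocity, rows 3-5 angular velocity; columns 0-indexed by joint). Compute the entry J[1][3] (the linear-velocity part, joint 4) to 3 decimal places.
axis z_3 = (0.1294,0.4830,-0.8660); lever o_n−o_3 = (3.6841,1.4549,-4.7928)
cross product → J_v[:, 3] = (-1.0547,-2.5703,-1.5910)
J_ω[:, 3] = z_3
entry J[1][3] = -2.5703

-2.570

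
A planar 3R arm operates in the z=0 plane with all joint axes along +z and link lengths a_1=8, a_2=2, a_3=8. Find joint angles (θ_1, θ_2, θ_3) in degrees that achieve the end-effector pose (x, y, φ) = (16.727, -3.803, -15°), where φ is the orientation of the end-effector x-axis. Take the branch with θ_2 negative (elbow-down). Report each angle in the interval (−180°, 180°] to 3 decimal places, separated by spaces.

-0.001 -60.012 45.013

wrist centre = target − a_3·(cos φ, sin φ) = (8.9996, -1.7324)
cos θ_2 = (83.9941−8²−2²)/(2·8·2) = 0.4998; θ_2 = -60.0123° (elbow-down)
β = atan2(-1.7324,8.9996) = -10.8963°; ψ = atan2(-1.7323,8.9996) = -10.8951°
θ_1 = β − ψ = -0.0012°
θ_3 = φ − θ_1 − θ_2 = 45.0134° (wrapped to (-180°,180°])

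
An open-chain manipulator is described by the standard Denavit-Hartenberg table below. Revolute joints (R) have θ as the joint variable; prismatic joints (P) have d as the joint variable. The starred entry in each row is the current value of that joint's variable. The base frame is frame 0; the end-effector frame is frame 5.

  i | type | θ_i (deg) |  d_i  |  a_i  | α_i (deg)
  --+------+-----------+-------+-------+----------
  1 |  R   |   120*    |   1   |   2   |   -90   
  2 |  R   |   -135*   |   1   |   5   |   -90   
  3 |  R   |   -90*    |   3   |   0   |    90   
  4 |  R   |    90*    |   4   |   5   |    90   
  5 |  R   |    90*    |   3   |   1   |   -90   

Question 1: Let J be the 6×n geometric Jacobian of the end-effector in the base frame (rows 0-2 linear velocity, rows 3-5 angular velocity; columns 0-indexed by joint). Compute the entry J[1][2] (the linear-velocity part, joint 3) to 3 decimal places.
axis z_2 = (-0.3536,0.6124,0.7071); lever o_n−o_2 = (-7.1943,6.4608,2.1213)
cross product → J_v[:, 2] = (-3.2695,-4.3371,2.1213)
J_ω[:, 2] = z_2
entry J[1][2] = -4.3371

-4.337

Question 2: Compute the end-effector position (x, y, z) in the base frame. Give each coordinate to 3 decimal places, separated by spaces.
after link 1: o_1 = (-1.0000, 1.7321, 1.0000)
after link 2: o_2 = (-0.0983, -1.8298, 4.5355)
after link 3: o_3 = (-1.1589, 0.0073, 6.6569)
after link 4: o_4 = (-4.3409, 5.5187, 7.3640)
after link 5: o_5 = (-7.2925, 4.6310, 6.6569)

-7.293 4.631 6.657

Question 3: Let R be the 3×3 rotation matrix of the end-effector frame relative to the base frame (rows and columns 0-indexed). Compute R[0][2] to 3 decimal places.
End-effector z-axis (col 2 of R) = (0.3536,-0.6124,-0.7071)
R[0][2] = 0.3536

0.354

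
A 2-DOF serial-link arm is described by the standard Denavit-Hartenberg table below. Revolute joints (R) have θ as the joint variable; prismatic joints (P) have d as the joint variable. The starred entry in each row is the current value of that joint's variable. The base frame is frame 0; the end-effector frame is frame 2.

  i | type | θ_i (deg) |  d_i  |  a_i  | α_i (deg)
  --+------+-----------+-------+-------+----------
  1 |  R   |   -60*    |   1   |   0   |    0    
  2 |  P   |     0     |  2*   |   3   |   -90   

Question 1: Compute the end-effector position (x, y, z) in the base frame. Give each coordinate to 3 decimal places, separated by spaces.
after link 1: o_1 = (0.0000, 0.0000, 1.0000)
after link 2: o_2 = (1.5000, -2.5981, 3.0000)

1.500 -2.598 3.000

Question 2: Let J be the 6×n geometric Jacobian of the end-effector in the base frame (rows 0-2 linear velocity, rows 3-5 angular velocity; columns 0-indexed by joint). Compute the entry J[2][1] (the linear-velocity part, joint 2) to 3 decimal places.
prismatic axis z_1 = (0.0000,0.0000,1.0000)
J_v[:, 1] = z_1; J_ω[:, 1] = (0,0,0)
entry J[2][1] = 1.0000

1.000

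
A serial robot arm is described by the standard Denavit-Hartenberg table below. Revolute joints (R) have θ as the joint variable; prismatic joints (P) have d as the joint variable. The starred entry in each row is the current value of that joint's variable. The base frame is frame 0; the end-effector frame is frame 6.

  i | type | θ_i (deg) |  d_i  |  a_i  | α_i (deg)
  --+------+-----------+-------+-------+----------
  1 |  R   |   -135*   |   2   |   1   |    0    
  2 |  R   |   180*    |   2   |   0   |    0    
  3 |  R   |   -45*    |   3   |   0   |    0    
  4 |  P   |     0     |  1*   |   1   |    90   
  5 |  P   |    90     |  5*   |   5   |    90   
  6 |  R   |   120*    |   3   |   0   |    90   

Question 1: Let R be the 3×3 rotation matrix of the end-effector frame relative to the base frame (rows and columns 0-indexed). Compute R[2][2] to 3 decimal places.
0.866

End-effector z-axis (col 2 of R) = (0.0000,-0.5000,0.8660)
R[2][2] = 0.8660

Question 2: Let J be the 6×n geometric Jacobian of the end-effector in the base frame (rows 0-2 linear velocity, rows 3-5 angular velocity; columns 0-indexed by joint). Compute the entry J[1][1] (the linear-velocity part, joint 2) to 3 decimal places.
4.000

axis z_1 = (0.0000,0.0000,1.0000); lever o_n−o_1 = (4.0000,-5.0000,11.0000)
cross product → J_v[:, 1] = (5.0000,4.0000,-0.0000)
J_ω[:, 1] = z_1
entry J[1][1] = 4.0000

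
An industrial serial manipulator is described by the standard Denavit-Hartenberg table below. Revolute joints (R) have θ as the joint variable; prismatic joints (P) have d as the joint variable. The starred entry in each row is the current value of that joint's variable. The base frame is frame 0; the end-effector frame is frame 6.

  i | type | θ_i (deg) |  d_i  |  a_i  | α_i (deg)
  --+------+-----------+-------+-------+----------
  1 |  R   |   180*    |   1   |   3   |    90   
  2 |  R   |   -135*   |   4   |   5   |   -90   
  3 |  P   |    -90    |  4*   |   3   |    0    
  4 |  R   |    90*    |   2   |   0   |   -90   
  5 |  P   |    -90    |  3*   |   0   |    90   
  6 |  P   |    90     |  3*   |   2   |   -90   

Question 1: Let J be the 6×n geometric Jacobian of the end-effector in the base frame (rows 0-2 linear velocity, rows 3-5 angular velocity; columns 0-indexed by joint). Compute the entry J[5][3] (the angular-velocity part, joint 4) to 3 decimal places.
axis z_3 = (-0.7071,0.0000,-0.7071); lever o_n−o_3 = (-3.5355,-5.0000,0.7071)
cross product → J_v[:, 3] = (-3.5355,3.0000,3.5355)
J_ω[:, 3] = z_3
entry J[5][3] = -0.7071

-0.707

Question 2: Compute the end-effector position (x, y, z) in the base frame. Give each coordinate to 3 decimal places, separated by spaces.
after link 1: o_1 = (-3.0000, 0.0000, 1.0000)
after link 2: o_2 = (0.5355, 4.0000, -2.5355)
after link 3: o_3 = (-2.2929, 7.0000, -5.3640)
after link 4: o_4 = (-3.7071, 7.0000, -6.7782)
after link 5: o_5 = (-3.7071, 4.0000, -6.7782)
after link 6: o_6 = (-5.8284, 2.0000, -4.6569)

-5.828 2.000 -4.657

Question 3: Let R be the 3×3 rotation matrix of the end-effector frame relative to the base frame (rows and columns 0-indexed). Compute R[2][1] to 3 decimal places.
End-effector y-axis (col 1 of R) = (0.7071,0.0000,-0.7071)
R[2][1] = -0.7071

-0.707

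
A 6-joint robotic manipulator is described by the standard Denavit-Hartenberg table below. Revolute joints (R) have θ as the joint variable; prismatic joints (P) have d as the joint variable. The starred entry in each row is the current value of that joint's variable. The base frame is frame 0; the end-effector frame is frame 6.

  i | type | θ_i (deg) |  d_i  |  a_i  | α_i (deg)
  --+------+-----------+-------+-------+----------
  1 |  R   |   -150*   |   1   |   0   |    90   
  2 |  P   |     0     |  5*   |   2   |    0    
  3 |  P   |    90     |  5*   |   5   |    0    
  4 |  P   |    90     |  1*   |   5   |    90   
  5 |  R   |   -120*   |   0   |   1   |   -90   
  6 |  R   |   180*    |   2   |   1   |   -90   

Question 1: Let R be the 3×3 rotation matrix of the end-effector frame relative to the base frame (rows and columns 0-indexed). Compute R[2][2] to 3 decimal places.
1.000

End-effector z-axis (col 2 of R) = (-0.0000,0.0000,1.0000)
R[2][2] = 1.0000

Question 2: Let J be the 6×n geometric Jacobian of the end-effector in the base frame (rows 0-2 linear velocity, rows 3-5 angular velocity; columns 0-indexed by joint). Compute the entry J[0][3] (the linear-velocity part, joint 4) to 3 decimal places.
-0.500

prismatic axis z_3 = (-0.5000,0.8660,0.0000)
J_v[:, 3] = z_3; J_ω[:, 3] = (0,0,0)
entry J[0][3] = -0.5000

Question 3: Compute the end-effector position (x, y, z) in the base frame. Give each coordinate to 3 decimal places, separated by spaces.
-0.902 11.026 6.000

after link 1: o_1 = (0.0000, 0.0000, 1.0000)
after link 2: o_2 = (-4.2321, 3.3301, 1.0000)
after link 3: o_3 = (-6.7321, 7.6603, 6.0000)
after link 4: o_4 = (-2.9019, 11.0263, 6.0000)
after link 5: o_5 = (-2.9019, 10.0263, 6.0000)
after link 6: o_6 = (-0.9019, 11.0263, 6.0000)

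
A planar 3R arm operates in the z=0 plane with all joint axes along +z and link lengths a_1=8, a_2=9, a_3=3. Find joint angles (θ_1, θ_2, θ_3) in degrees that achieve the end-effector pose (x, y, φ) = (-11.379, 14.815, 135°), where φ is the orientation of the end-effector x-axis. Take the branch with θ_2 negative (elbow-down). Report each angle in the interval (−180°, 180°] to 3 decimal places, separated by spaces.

wrist centre = target − a_3·(cos φ, sin φ) = (-9.2577, 12.6937)
cos θ_2 = (246.8341−8²−9²)/(2·8·9) = 0.7072; θ_2 = -44.9939° (elbow-down)
β = atan2(12.6937,-9.2577) = 126.1038°; ψ = atan2(-6.3633,14.3646) = -23.8925°
θ_1 = β − ψ = 149.9963°
θ_3 = φ − θ_1 − θ_2 = 29.9976° (wrapped to (-180°,180°])

149.996 -44.994 29.998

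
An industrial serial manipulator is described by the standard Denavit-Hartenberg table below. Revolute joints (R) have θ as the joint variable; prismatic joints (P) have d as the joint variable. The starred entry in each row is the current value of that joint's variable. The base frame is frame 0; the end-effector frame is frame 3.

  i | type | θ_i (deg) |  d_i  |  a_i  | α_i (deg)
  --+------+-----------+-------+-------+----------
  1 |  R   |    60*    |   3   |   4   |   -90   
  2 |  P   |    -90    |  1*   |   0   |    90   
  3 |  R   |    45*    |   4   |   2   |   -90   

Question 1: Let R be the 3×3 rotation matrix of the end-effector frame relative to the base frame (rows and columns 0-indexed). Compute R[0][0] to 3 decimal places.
-0.612

End-effector x-axis (col 0 of R) = (-0.6124,0.3536,0.7071)
R[0][0] = -0.6124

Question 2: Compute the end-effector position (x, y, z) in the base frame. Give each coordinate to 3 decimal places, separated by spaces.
-2.091 1.207 4.414

after link 1: o_1 = (2.0000, 3.4641, 3.0000)
after link 2: o_2 = (1.1340, 3.9641, 3.0000)
after link 3: o_3 = (-2.0908, 1.2071, 4.4142)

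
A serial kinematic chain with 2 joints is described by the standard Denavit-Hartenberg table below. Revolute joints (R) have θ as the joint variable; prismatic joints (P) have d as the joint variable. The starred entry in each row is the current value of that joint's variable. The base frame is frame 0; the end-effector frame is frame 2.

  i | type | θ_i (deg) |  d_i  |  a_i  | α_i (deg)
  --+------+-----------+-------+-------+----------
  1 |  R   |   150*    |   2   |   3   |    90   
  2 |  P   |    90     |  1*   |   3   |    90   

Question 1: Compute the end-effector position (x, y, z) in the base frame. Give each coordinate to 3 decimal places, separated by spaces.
-2.098 2.366 5.000

after link 1: o_1 = (-2.5981, 1.5000, 2.0000)
after link 2: o_2 = (-2.0981, 2.3660, 5.0000)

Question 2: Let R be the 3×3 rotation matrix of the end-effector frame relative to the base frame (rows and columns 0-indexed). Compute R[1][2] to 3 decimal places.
End-effector z-axis (col 2 of R) = (-0.8660,0.5000,-0.0000)
R[1][2] = 0.5000

0.500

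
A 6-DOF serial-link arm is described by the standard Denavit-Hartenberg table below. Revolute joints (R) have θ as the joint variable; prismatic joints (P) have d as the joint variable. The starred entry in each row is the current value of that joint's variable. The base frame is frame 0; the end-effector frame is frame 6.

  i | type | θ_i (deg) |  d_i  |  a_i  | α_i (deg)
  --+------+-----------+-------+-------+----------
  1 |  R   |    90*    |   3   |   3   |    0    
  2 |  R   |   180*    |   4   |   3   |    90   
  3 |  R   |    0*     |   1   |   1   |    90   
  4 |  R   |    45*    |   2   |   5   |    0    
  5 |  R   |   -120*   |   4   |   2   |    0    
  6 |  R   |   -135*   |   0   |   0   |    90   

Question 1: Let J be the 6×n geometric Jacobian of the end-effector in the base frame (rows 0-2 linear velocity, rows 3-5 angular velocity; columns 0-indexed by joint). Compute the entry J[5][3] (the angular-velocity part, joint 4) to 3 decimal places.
-1.000

axis z_3 = (-0.0000,0.0000,-1.0000); lever o_n−o_3 = (-1.6037,-4.0532,-6.0000)
cross product → J_v[:, 3] = (-4.0532,1.6037,0.0000)
J_ω[:, 3] = z_3
entry J[5][3] = -1.0000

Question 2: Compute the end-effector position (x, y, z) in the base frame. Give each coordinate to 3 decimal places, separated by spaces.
after link 1: o_1 = (0.0000, 3.0000, 3.0000)
after link 2: o_2 = (-0.0000, 0.0000, 7.0000)
after link 3: o_3 = (-1.0000, -1.0000, 7.0000)
after link 4: o_4 = (-4.5355, -4.5355, 5.0000)
after link 5: o_5 = (-2.6037, -5.0532, 1.0000)
after link 6: o_6 = (-2.6037, -5.0532, 1.0000)

-2.604 -5.053 1.000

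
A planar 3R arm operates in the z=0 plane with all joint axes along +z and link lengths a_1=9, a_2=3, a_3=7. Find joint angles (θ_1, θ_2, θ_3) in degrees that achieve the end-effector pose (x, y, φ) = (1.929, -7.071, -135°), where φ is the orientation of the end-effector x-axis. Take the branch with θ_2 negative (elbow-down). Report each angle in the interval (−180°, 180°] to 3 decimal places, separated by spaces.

0.001 -134.999 -0.002

wrist centre = target − a_3·(cos φ, sin φ) = (6.8787, -2.1213)
cos θ_2 = (51.8169−9²−3²)/(2·9·3) = -0.7071; θ_2 = -134.9990° (elbow-down)
β = atan2(-2.1213,6.8787) = -17.1386°; ψ = atan2(-2.1214,6.8787) = -17.1395°
θ_1 = β − ψ = 0.0009°
θ_3 = φ − θ_1 − θ_2 = -0.0018° (wrapped to (-180°,180°])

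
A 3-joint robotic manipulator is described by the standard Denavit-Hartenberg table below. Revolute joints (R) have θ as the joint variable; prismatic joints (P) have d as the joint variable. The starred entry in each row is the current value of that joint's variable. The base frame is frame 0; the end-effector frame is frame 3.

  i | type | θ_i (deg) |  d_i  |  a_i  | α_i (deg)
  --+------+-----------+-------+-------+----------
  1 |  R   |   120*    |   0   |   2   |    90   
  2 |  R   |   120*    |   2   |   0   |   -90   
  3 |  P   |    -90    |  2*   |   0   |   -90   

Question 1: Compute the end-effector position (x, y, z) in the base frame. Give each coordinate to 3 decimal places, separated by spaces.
after link 1: o_1 = (-1.0000, 1.7321, 0.0000)
after link 2: o_2 = (0.7321, 2.7321, 0.0000)
after link 3: o_3 = (1.5981, 1.2321, -1.0000)

1.598 1.232 -1.000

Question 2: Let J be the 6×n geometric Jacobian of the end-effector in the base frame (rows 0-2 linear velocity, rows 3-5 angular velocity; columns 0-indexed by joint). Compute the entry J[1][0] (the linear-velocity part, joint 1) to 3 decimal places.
axis z_0 = ẑ; lever o_n−o_0 = (1.5981,1.2321,-1.0000)
cross product → J_v[:, 0] = (-1.2321,1.5981,0.0000)
J_ω[:, 0] = z_0
entry J[1][0] = 1.5981

1.598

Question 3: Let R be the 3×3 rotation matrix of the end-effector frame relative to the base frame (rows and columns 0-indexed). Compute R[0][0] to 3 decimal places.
End-effector x-axis (col 0 of R) = (0.8660,0.5000,0.0000)
R[0][0] = 0.8660

0.866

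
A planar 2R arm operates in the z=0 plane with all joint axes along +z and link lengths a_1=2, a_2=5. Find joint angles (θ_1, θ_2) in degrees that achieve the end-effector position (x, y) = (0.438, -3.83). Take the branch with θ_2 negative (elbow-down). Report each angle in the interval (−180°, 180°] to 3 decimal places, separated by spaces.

cos θ_2 = (14.8607−2²−5²)/(2·2·5) = -0.7070; θ_2 = -134.9883° (elbow-down)
β = atan2(-3.8300,0.4380) = -83.4760°; ψ = atan2(-3.5363,-1.5348) = -113.4619°
θ_1 = β − ψ = 29.9860°

29.986 -134.988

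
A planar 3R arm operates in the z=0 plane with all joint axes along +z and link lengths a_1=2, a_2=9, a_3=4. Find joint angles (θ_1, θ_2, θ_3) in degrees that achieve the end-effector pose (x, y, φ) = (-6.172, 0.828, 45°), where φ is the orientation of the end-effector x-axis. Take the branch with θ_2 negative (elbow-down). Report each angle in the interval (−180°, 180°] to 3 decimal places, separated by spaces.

wrist centre = target − a_3·(cos φ, sin φ) = (-9.0004, -2.0004)
cos θ_2 = (85.0094−2²−9²)/(2·2·9) = 0.0003; θ_2 = -89.9850° (elbow-down)
β = atan2(-2.0004,-9.0004) = -167.4692°; ψ = atan2(-9.0000,2.0023) = -77.4569°
θ_1 = β − ψ = -90.0122°
θ_3 = φ − θ_1 − θ_2 = -135.0027° (wrapped to (-180°,180°])

-90.012 -89.985 -135.003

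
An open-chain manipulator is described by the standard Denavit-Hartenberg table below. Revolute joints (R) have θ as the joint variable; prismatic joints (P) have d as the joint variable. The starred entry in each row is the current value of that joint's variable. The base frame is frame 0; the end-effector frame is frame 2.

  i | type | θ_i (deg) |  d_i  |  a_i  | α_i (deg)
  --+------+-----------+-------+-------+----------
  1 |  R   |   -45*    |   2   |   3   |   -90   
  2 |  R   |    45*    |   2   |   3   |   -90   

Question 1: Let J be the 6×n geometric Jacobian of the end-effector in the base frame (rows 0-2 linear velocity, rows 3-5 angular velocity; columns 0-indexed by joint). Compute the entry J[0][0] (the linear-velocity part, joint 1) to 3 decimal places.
2.207

axis z_0 = ẑ; lever o_n−o_0 = (5.0355,-2.2071,-0.1213)
cross product → J_v[:, 0] = (2.2071,5.0355,-0.0000)
J_ω[:, 0] = z_0
entry J[0][0] = 2.2071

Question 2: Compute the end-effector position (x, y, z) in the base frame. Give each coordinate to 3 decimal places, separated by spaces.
5.036 -2.207 -0.121

after link 1: o_1 = (2.1213, -2.1213, 2.0000)
after link 2: o_2 = (5.0355, -2.2071, -0.1213)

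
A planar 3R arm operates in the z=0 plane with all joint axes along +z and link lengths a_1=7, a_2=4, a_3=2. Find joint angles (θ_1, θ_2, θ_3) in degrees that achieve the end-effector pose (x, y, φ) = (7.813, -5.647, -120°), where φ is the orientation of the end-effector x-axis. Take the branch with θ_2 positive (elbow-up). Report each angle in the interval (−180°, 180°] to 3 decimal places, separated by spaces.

wrist centre = target − a_3·(cos φ, sin φ) = (8.8130, -3.9149)
cos θ_2 = (92.9958−7²−4²)/(2·7·4) = 0.4999; θ_2 = 60.0050° (elbow-up)
β = atan2(-3.9149,8.8130) = -23.9520°; ψ = atan2(3.4643,8.9997) = 21.0533°
θ_1 = β − ψ = -45.0053°
θ_3 = φ − θ_1 − θ_2 = -134.9997° (wrapped to (-180°,180°])

-45.005 60.005 -135.000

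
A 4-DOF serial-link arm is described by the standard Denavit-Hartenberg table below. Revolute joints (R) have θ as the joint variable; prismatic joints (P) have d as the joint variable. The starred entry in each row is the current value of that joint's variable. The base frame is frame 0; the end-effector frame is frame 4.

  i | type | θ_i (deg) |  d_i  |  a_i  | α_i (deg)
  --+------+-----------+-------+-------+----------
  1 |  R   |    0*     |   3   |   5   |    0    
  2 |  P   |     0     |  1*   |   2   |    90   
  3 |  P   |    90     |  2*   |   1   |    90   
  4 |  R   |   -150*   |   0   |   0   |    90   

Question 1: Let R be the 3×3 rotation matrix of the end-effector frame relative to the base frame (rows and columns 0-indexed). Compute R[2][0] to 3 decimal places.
End-effector x-axis (col 0 of R) = (-0.0000,0.5000,-0.8660)
R[2][0] = -0.8660

-0.866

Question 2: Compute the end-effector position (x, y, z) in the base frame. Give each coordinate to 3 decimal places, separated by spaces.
7.000 -2.000 5.000

after link 1: o_1 = (5.0000, 0.0000, 3.0000)
after link 2: o_2 = (7.0000, 0.0000, 4.0000)
after link 3: o_3 = (7.0000, -2.0000, 5.0000)
after link 4: o_4 = (7.0000, -2.0000, 5.0000)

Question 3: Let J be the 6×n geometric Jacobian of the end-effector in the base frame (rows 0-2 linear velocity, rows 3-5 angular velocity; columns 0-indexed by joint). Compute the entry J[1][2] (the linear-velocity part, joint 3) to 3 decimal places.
-1.000

prismatic axis z_2 = (0.0000,-1.0000,0.0000)
J_v[:, 2] = z_2; J_ω[:, 2] = (0,0,0)
entry J[1][2] = -1.0000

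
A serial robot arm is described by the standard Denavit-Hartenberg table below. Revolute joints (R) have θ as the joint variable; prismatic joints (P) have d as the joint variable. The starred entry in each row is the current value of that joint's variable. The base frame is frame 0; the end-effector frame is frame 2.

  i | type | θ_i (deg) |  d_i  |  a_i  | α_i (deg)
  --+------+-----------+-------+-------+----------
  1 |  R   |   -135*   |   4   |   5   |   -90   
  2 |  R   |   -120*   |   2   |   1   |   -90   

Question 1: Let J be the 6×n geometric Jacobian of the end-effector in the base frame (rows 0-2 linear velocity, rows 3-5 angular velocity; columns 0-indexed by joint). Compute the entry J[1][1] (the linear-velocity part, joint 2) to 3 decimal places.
-0.612

axis z_1 = (0.7071,-0.7071,0.0000); lever o_n−o_1 = (1.7678,-1.0607,0.8660)
cross product → J_v[:, 1] = (-0.6124,-0.6124,0.5000)
J_ω[:, 1] = z_1
entry J[1][1] = -0.6124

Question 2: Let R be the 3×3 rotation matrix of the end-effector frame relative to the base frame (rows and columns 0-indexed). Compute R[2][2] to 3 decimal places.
0.500

End-effector z-axis (col 2 of R) = (-0.6124,-0.6124,0.5000)
R[2][2] = 0.5000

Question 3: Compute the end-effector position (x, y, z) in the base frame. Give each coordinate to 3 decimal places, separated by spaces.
-1.768 -4.596 4.866

after link 1: o_1 = (-3.5355, -3.5355, 4.0000)
after link 2: o_2 = (-1.7678, -4.5962, 4.8660)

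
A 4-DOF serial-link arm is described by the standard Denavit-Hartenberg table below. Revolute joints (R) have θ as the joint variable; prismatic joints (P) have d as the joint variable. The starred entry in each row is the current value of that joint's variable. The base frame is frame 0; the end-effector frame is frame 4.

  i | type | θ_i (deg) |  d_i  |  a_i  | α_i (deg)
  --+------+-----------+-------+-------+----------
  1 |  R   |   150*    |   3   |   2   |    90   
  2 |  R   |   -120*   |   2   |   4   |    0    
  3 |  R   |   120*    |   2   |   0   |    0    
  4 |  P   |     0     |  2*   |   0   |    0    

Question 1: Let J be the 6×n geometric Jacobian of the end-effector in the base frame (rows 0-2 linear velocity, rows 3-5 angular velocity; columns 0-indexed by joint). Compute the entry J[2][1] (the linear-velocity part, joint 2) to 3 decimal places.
-2.000

axis z_1 = (0.5000,0.8660,0.0000); lever o_n−o_1 = (4.7321,4.1962,-3.4641)
cross product → J_v[:, 1] = (-3.0000,1.7321,-2.0000)
J_ω[:, 1] = z_1
entry J[2][1] = -2.0000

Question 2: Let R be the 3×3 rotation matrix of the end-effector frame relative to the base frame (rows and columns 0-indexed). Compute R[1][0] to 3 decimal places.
0.500

End-effector x-axis (col 0 of R) = (-0.8660,0.5000,0.0000)
R[1][0] = 0.5000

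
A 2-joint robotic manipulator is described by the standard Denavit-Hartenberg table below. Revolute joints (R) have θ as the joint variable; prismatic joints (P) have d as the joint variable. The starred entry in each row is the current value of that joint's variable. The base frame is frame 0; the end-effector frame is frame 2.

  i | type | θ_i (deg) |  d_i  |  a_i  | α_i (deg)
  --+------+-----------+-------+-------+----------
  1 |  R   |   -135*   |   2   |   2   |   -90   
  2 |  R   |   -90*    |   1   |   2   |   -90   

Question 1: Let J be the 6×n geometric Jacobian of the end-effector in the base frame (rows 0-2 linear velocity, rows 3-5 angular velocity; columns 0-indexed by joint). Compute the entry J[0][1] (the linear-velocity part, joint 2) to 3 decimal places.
axis z_1 = (0.7071,-0.7071,0.0000); lever o_n−o_1 = (0.7071,-0.7071,2.0000)
cross product → J_v[:, 1] = (-1.4142,-1.4142,-0.0000)
J_ω[:, 1] = z_1
entry J[0][1] = -1.4142

-1.414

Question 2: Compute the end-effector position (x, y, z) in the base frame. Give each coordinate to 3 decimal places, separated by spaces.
-0.707 -2.121 4.000

after link 1: o_1 = (-1.4142, -1.4142, 2.0000)
after link 2: o_2 = (-0.7071, -2.1213, 4.0000)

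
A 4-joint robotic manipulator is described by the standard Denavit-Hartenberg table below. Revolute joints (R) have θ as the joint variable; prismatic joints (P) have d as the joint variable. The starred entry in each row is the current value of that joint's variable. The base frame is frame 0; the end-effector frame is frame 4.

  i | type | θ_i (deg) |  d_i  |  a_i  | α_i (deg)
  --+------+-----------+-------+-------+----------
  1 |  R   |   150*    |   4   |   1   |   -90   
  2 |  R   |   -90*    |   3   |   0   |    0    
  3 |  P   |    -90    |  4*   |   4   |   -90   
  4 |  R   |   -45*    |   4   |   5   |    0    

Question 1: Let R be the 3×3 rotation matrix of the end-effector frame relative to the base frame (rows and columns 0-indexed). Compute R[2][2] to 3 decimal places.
1.000

End-effector z-axis (col 2 of R) = (-0.0000,0.0000,1.0000)
R[2][2] = 1.0000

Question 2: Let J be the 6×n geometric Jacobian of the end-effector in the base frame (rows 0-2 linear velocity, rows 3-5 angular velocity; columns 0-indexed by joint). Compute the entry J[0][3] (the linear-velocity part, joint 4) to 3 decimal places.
4.830

axis z_3 = (-0.0000,0.0000,1.0000); lever o_n−o_3 = (1.2941,-4.8296,4.0000)
cross product → J_v[:, 3] = (4.8296,1.2941,0.0000)
J_ω[:, 3] = z_3
entry J[0][3] = 4.8296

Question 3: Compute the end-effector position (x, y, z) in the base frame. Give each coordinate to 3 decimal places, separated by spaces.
after link 1: o_1 = (-0.8660, 0.5000, 4.0000)
after link 2: o_2 = (-2.3660, -2.0981, 4.0000)
after link 3: o_3 = (-0.9019, -7.5622, 4.0000)
after link 4: o_4 = (0.3922, -12.3918, 8.0000)

0.392 -12.392 8.000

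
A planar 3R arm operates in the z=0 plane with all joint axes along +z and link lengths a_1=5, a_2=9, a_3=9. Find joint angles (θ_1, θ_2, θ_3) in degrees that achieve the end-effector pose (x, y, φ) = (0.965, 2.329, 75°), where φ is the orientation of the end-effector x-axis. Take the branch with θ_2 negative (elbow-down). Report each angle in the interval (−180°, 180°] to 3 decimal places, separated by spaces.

wrist centre = target − a_3·(cos φ, sin φ) = (-1.3644, -6.3643)
cos θ_2 = (42.3662−5²−9²)/(2·5·9) = -0.7070; θ_2 = -134.9947° (elbow-down)
β = atan2(-6.3643,-1.3644) = -102.0998°; ψ = atan2(-6.3645,-1.3634) = -102.0908°
θ_1 = β − ψ = -0.0090°
θ_3 = φ − θ_1 − θ_2 = -149.9963° (wrapped to (-180°,180°])

-0.009 -134.995 -149.996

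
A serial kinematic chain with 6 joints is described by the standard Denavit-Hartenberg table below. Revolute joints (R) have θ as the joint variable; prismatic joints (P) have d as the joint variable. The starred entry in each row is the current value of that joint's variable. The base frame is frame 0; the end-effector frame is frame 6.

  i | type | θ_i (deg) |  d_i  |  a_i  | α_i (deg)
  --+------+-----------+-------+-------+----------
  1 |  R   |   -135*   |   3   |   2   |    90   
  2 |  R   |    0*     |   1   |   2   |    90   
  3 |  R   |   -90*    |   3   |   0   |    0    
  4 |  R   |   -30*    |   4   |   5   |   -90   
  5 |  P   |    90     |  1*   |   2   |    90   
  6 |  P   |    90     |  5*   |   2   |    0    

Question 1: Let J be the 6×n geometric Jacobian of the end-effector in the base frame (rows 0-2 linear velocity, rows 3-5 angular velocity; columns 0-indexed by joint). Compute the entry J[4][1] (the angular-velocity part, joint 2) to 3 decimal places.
0.707

axis z_1 = (-0.7071,0.7071,0.0000); lever o_n−o_1 = (6.7615,-6.1931,-5.0000)
cross product → J_v[:, 1] = (-3.5355,-3.5355,-0.4019)
J_ω[:, 1] = z_1
entry J[4][1] = 0.7071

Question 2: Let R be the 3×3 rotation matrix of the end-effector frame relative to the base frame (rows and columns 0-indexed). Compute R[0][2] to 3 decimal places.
0.966

End-effector z-axis (col 2 of R) = (0.9659,-0.2588,-0.0000)
R[0][2] = 0.9659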